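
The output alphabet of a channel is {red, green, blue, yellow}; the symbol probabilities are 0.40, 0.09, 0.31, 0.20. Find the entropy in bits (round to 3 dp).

1.830 bits

H = −Σ pᵢ log₂ pᵢ.
−0.40·log₂(0.40) = 0.5288
−0.09·log₂(0.09) = 0.3127
−0.31·log₂(0.31) = 0.5238
−0.20·log₂(0.20) = 0.4644
Sum ≈ 1.8296 → 1.830 bits.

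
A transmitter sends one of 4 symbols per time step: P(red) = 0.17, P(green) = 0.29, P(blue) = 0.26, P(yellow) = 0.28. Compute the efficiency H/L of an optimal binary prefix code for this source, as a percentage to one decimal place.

Entropy H = −Σ p log₂ p ≈ 1.9720 bits.
Huffman merges: 17/100+13/50→43/100; 7/25+29/100→57/100; 43/100+57/100→1. L = 2 ≈ 2.0000.
Efficiency = H/L = 1.9720/2.0000 = 98.6%.

98.6%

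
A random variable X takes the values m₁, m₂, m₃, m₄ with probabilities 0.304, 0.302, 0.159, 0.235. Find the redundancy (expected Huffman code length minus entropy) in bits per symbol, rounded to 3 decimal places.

0.043 bits

Entropy H = −Σ p log₂ p ≈ 1.9567 bits.
Huffman merges: 159/1000+47/200→197/500; 151/500+38/125→303/500; 197/500+303/500→1. L = 2 ≈ 2.0000.
L − H = 2.0000 − 1.9567 = 0.043 bits.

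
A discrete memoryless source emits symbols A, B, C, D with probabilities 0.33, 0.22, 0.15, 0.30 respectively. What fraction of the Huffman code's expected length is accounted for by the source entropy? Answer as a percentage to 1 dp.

97.0%

Entropy H = −Σ p log₂ p ≈ 1.9400 bits.
Huffman merges: 3/20+11/50→37/100; 3/10+33/100→63/100; 37/100+63/100→1. L = 2 ≈ 2.0000.
Efficiency = H/L = 1.9400/2.0000 = 97.0%.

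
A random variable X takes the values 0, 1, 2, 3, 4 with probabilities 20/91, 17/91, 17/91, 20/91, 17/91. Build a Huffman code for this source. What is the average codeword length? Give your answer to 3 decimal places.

2.374 bits/symbol

Repeatedly combine the two least-probable nodes; the expected code length is the sum of the merged weights.
merge 17/91 + 17/91 → 34/91
merge 17/91 + 20/91 → 37/91
merge 20/91 + 34/91 → 54/91
merge 37/91 + 54/91 → 1
L = 34/91 + 37/91 + 54/91 + 1 = 216/91 ≈ 2.374 bits/symbol.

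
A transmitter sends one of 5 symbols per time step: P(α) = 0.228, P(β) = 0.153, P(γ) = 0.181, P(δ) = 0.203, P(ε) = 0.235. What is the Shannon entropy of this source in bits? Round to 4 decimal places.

2.3050 bits

H = −Σ pᵢ log₂ pᵢ.
−0.228·log₂(0.228) = 0.4863
−0.153·log₂(0.153) = 0.4144
−0.181·log₂(0.181) = 0.4463
−0.203·log₂(0.203) = 0.4670
−0.235·log₂(0.235) = 0.4910
Sum ≈ 2.3050 → 2.3050 bits.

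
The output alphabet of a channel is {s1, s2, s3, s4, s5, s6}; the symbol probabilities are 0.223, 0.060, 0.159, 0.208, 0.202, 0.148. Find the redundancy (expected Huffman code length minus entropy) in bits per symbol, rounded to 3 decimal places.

0.076 bits

Entropy H = −Σ p log₂ p ≈ 2.4934 bits.
Huffman merges: 3/50+37/250→26/125; 159/1000+101/500→361/1000; 26/125+26/125→52/125; 223/1000+361/1000→73/125; 52/125+73/125→1. L = 2569/1000 ≈ 2.5690.
L − H = 2.5690 − 2.4934 = 0.076 bits.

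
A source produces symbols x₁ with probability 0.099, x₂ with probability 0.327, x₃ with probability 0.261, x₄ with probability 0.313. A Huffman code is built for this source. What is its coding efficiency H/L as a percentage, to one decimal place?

94.4%

Entropy H = −Σ p log₂ p ≈ 1.8879 bits.
Huffman merges: 99/1000+261/1000→9/25; 313/1000+327/1000→16/25; 9/25+16/25→1. L = 2 ≈ 2.0000.
Efficiency = H/L = 1.8879/2.0000 = 94.4%.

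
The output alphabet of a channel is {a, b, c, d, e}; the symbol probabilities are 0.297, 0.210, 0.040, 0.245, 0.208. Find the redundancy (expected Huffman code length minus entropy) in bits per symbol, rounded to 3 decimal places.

Entropy H = −Σ p log₂ p ≈ 2.1471 bits.
Huffman merges: 1/25+26/125→31/125; 21/100+49/200→91/200; 31/125+297/1000→109/200; 91/200+109/200→1. L = 281/125 ≈ 2.2480.
L − H = 2.2480 − 2.1471 = 0.101 bits.

0.101 bits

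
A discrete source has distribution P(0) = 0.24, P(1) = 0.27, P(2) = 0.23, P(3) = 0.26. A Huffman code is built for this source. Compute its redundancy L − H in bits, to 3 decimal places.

Entropy H = −Σ p log₂ p ≈ 1.9971 bits.
Huffman merges: 23/100+6/25→47/100; 13/50+27/100→53/100; 47/100+53/100→1. L = 2 ≈ 2.0000.
L − H = 2.0000 − 1.9971 = 0.003 bits.

0.003 bits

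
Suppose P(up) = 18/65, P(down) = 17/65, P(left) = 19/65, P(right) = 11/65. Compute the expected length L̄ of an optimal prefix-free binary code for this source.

2 bits/symbol

Repeatedly combine the two least-probable nodes; the expected code length is the sum of the merged weights.
merge 11/65 + 17/65 → 28/65
merge 18/65 + 19/65 → 37/65
merge 28/65 + 37/65 → 1
L = 28/65 + 37/65 + 1 = 2 bits/symbol.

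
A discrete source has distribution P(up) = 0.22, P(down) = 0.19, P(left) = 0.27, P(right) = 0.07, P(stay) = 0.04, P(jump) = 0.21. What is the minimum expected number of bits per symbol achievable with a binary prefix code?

Repeatedly combine the two least-probable nodes; the expected code length is the sum of the merged weights.
merge 1/25 + 7/100 → 11/100
merge 11/100 + 19/100 → 3/10
merge 21/100 + 11/50 → 43/100
merge 27/100 + 3/10 → 57/100
merge 43/100 + 57/100 → 1
L = 11/100 + 3/10 + 43/100 + 57/100 + 1 = 241/100 = 2.41 bits/symbol.

2.41 bits/symbol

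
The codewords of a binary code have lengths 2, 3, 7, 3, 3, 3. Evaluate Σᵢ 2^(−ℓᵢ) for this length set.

With common denominator 2^7 = 128: Σ 2^(−ℓᵢ) = 32/128 + 16/128 + 1/128 + 16/128 + 16/128 + 16/128 = 97/128 = 0.7578125.

0.7578125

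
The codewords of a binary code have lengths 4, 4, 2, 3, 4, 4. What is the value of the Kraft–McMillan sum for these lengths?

With common denominator 2^4 = 16: Σ 2^(−ℓᵢ) = 1/16 + 1/16 + 4/16 + 2/16 + 1/16 + 1/16 = 10/16 = 0.625.

0.625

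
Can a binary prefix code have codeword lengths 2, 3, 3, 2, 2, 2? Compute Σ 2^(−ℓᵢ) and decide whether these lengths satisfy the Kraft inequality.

1.25; no

With common denominator 2^3 = 8: Σ 2^(−ℓᵢ) = 2/8 + 1/8 + 1/8 + 2/8 + 2/8 + 2/8 = 10/8 = 1.25.
Kraft's inequality requires Σ ≤ 1; here Σ = 1.25 > 1, so no such prefix code exists.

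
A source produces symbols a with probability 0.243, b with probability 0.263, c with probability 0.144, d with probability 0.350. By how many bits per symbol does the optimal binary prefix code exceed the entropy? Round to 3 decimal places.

0.065 bits

Entropy H = −Σ p log₂ p ≈ 1.9354 bits.
Huffman merges: 18/125+243/1000→387/1000; 263/1000+7/20→613/1000; 387/1000+613/1000→1. L = 2 ≈ 2.0000.
L − H = 2.0000 − 1.9354 = 0.065 bits.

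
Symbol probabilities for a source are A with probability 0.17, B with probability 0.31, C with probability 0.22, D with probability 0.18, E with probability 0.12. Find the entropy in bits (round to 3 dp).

2.251 bits

H = −Σ pᵢ log₂ pᵢ.
−0.17·log₂(0.17) = 0.4346
−0.31·log₂(0.31) = 0.5238
−0.22·log₂(0.22) = 0.4806
−0.18·log₂(0.18) = 0.4453
−0.12·log₂(0.12) = 0.3671
Sum ≈ 2.2513 → 2.251 bits.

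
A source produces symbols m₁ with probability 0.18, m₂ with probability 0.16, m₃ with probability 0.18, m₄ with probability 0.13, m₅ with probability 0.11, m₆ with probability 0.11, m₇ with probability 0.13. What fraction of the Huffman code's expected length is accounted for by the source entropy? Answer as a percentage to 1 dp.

98.6%

Entropy H = −Σ p log₂ p ≈ 2.7795 bits.
Huffman merges: 11/100+11/100→11/50; 13/100+13/100→13/50; 4/25+9/50→17/50; 9/50+11/50→2/5; 13/50+17/50→3/5; 2/5+3/5→1. L = 141/50 ≈ 2.8200.
Efficiency = H/L = 2.7795/2.8200 = 98.6%.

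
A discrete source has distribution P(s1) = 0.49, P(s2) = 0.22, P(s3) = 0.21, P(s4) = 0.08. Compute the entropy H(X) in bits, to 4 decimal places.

1.7492 bits

H = −Σ pᵢ log₂ pᵢ.
−0.49·log₂(0.49) = 0.5043
−0.22·log₂(0.22) = 0.4806
−0.21·log₂(0.21) = 0.4728
−0.08·log₂(0.08) = 0.2915
Sum ≈ 1.7492 → 1.7492 bits.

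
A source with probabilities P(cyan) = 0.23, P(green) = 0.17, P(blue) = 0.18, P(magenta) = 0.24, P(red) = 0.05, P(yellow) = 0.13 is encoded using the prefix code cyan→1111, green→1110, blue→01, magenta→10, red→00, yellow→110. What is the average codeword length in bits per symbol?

L̄ = Σ pᵢ·ℓᵢ = 0.23·4 + 0.17·4 + 0.18·2 + 0.24·2 + 0.05·2 + 0.13·3 = 2.93 bits/symbol.

2.93 bits/symbol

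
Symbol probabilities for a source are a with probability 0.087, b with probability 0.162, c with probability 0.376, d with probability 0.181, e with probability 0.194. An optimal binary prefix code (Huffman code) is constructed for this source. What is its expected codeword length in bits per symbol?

Repeatedly combine the two least-probable nodes; the expected code length is the sum of the merged weights.
merge 87/1000 + 81/500 → 249/1000
merge 181/1000 + 97/500 → 3/8
merge 249/1000 + 3/8 → 78/125
merge 47/125 + 78/125 → 1
L = 249/1000 + 3/8 + 78/125 + 1 = 281/125 = 2.248 bits/symbol.

2.248 bits/symbol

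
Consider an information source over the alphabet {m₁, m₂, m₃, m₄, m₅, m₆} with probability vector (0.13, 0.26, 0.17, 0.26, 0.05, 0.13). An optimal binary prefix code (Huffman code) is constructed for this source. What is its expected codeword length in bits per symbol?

Repeatedly combine the two least-probable nodes; the expected code length is the sum of the merged weights.
merge 1/20 + 13/100 → 9/50
merge 13/100 + 17/100 → 3/10
merge 9/50 + 13/50 → 11/25
merge 13/50 + 3/10 → 14/25
merge 11/25 + 14/25 → 1
L = 9/50 + 3/10 + 11/25 + 14/25 + 1 = 62/25 = 2.48 bits/symbol.

2.48 bits/symbol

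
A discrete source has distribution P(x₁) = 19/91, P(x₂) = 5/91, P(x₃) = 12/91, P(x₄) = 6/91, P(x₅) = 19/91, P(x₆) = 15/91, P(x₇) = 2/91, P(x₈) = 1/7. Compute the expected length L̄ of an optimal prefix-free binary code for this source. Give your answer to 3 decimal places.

Repeatedly combine the two least-probable nodes; the expected code length is the sum of the merged weights.
merge 2/91 + 5/91 → 1/13
merge 6/91 + 1/13 → 1/7
merge 12/91 + 1/7 → 25/91
merge 1/7 + 15/91 → 4/13
merge 19/91 + 19/91 → 38/91
merge 25/91 + 4/13 → 53/91
merge 38/91 + 53/91 → 1
L = 1/13 + 1/7 + 25/91 + 4/13 + 38/91 + 53/91 + 1 = 255/91 ≈ 2.802 bits/symbol.

2.802 bits/symbol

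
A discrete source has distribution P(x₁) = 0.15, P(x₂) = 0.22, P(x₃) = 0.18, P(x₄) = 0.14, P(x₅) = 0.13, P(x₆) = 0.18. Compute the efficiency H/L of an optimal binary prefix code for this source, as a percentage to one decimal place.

Entropy H = −Σ p log₂ p ≈ 2.5615 bits.
Huffman merges: 13/100+7/50→27/100; 3/20+9/50→33/100; 9/50+11/50→2/5; 27/100+33/100→3/5; 2/5+3/5→1. L = 13/5 ≈ 2.6000.
Efficiency = H/L = 2.5615/2.6000 = 98.5%.

98.5%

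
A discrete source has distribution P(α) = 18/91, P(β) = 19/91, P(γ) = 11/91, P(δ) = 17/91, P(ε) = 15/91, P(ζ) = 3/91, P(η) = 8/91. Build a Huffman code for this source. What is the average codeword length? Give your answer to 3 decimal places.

2.714 bits/symbol

Repeatedly combine the two least-probable nodes; the expected code length is the sum of the merged weights.
merge 3/91 + 8/91 → 11/91
merge 11/91 + 11/91 → 22/91
merge 15/91 + 17/91 → 32/91
merge 18/91 + 19/91 → 37/91
merge 22/91 + 32/91 → 54/91
merge 37/91 + 54/91 → 1
L = 11/91 + 22/91 + 32/91 + 37/91 + 54/91 + 1 = 19/7 ≈ 2.714 bits/symbol.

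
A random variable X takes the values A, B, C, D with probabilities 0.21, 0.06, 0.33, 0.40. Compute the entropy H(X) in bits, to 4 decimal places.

1.7730 bits

H = −Σ pᵢ log₂ pᵢ.
−0.21·log₂(0.21) = 0.4728
−0.06·log₂(0.06) = 0.2435
−0.33·log₂(0.33) = 0.5278
−0.40·log₂(0.40) = 0.5288
Sum ≈ 1.7730 → 1.7730 bits.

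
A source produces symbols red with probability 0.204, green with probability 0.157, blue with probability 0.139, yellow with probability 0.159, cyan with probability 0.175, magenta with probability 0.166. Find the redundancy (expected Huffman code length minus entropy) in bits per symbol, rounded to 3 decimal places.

0.046 bits

Entropy H = −Σ p log₂ p ≈ 2.5749 bits.
Huffman merges: 139/1000+157/1000→37/125; 159/1000+83/500→13/40; 7/40+51/250→379/1000; 37/125+13/40→621/1000; 379/1000+621/1000→1. L = 2621/1000 ≈ 2.6210.
L − H = 2.6210 − 2.5749 = 0.046 bits.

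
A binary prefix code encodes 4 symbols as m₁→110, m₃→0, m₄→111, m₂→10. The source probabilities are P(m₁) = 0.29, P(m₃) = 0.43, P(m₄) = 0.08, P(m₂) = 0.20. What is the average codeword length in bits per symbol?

1.94 bits/symbol

L̄ = Σ pᵢ·ℓᵢ = 0.29·3 + 0.43·1 + 0.08·3 + 0.20·2 = 1.94 bits/symbol.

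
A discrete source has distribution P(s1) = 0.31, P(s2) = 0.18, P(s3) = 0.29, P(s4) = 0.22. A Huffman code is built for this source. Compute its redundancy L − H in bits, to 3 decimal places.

Entropy H = −Σ p log₂ p ≈ 1.9676 bits.
Huffman merges: 9/50+11/50→2/5; 29/100+31/100→3/5; 2/5+3/5→1. L = 2 ≈ 2.0000.
L − H = 2.0000 − 1.9676 = 0.032 bits.

0.032 bits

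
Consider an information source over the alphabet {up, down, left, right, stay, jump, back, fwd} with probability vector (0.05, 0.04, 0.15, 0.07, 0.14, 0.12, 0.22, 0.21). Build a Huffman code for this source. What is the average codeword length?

Repeatedly combine the two least-probable nodes; the expected code length is the sum of the merged weights.
merge 1/25 + 1/20 → 9/100
merge 7/100 + 9/100 → 4/25
merge 3/25 + 7/50 → 13/50
merge 3/20 + 4/25 → 31/100
merge 21/100 + 11/50 → 43/100
merge 13/50 + 31/100 → 57/100
merge 43/100 + 57/100 → 1
L = 9/100 + 4/25 + 13/50 + 31/100 + 43/100 + 57/100 + 1 = 141/50 = 2.82 bits/symbol.

2.82 bits/symbol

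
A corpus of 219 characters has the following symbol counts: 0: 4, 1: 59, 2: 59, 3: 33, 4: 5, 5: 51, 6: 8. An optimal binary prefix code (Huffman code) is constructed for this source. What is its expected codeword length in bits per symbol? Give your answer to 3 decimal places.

2.347 bits/symbol

Probabilities are the counts divided by 219.
Repeatedly combine the two least-probable nodes; the expected code length is the sum of the merged weights.
merge 4/219 + 5/219 → 3/73
merge 8/219 + 3/73 → 17/219
merge 17/219 + 11/73 → 50/219
merge 50/219 + 17/73 → 101/219
merge 59/219 + 59/219 → 118/219
merge 101/219 + 118/219 → 1
L = 3/73 + 17/219 + 50/219 + 101/219 + 118/219 + 1 = 514/219 ≈ 2.347 bits/symbol.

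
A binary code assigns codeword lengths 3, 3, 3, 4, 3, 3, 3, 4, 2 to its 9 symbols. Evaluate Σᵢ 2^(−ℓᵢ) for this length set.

1.125

With common denominator 2^4 = 16: Σ 2^(−ℓᵢ) = 2/16 + 2/16 + 2/16 + 1/16 + 2/16 + 2/16 + 2/16 + 1/16 + 4/16 = 18/16 = 1.125.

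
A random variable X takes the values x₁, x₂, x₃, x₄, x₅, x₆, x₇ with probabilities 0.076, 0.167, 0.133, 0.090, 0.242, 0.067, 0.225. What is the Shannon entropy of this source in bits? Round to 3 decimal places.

H = −Σ pᵢ log₂ pᵢ.
−0.076·log₂(0.076) = 0.2826
−0.167·log₂(0.167) = 0.4312
−0.133·log₂(0.133) = 0.3871
−0.090·log₂(0.090) = 0.3127
−0.242·log₂(0.242) = 0.4954
−0.067·log₂(0.067) = 0.2613
−0.225·log₂(0.225) = 0.4842
Sum ≈ 2.6544 → 2.654 bits.

2.654 bits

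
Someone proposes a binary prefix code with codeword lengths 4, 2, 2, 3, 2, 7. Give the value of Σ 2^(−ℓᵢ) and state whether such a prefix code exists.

0.9453125; yes

With common denominator 2^7 = 128: Σ 2^(−ℓᵢ) = 8/128 + 32/128 + 32/128 + 16/128 + 32/128 + 1/128 = 121/128 = 0.9453125.
Kraft's inequality requires Σ ≤ 1; here Σ = 0.9453125 ≤ 1, so such a prefix code exists.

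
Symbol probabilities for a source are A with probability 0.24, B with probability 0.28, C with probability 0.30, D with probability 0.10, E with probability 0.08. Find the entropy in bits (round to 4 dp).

2.1531 bits

H = −Σ pᵢ log₂ pᵢ.
−0.24·log₂(0.24) = 0.4941
−0.28·log₂(0.28) = 0.5142
−0.30·log₂(0.30) = 0.5211
−0.10·log₂(0.10) = 0.3322
−0.08·log₂(0.08) = 0.2915
Sum ≈ 2.1531 → 2.1531 bits.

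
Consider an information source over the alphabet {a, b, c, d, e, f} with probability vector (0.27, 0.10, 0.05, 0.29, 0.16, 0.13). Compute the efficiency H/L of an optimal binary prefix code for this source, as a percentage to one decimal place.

98.0%

Entropy H = −Σ p log₂ p ≈ 2.3819 bits.
Huffman merges: 1/20+1/10→3/20; 13/100+3/20→7/25; 4/25+27/100→43/100; 7/25+29/100→57/100; 43/100+57/100→1. L = 243/100 ≈ 2.4300.
Efficiency = H/L = 2.3819/2.4300 = 98.0%.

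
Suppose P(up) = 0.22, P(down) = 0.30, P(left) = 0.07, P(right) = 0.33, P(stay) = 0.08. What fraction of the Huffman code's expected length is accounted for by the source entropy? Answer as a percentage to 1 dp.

97.2%

Entropy H = −Σ p log₂ p ≈ 2.0895 bits.
Huffman merges: 7/100+2/25→3/20; 3/20+11/50→37/100; 3/10+33/100→63/100; 37/100+63/100→1. L = 43/20 ≈ 2.1500.
Efficiency = H/L = 2.0895/2.1500 = 97.2%.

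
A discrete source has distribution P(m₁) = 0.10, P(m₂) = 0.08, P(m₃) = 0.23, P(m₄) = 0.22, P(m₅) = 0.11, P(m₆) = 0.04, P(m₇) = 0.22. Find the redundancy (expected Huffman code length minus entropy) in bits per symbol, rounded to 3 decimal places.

Entropy H = −Σ p log₂ p ≈ 2.6086 bits.
Huffman merges: 1/25+2/25→3/25; 1/10+11/100→21/100; 3/25+21/100→33/100; 11/50+11/50→11/25; 23/100+33/100→14/25; 11/25+14/25→1. L = 133/50 ≈ 2.6600.
L − H = 2.6600 − 2.6086 = 0.051 bits.

0.051 bits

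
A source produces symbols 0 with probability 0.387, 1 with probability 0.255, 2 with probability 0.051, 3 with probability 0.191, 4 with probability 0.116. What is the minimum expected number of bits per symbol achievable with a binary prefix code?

Repeatedly combine the two least-probable nodes; the expected code length is the sum of the merged weights.
merge 51/1000 + 29/250 → 167/1000
merge 167/1000 + 191/1000 → 179/500
merge 51/200 + 179/500 → 613/1000
merge 387/1000 + 613/1000 → 1
L = 167/1000 + 179/500 + 613/1000 + 1 = 1069/500 = 2.138 bits/symbol.

2.138 bits/symbol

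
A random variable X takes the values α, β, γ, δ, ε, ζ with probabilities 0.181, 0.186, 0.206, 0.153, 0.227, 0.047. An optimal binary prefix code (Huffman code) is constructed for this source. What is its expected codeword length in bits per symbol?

2.567 bits/symbol

Repeatedly combine the two least-probable nodes; the expected code length is the sum of the merged weights.
merge 47/1000 + 153/1000 → 1/5
merge 181/1000 + 93/500 → 367/1000
merge 1/5 + 103/500 → 203/500
merge 227/1000 + 367/1000 → 297/500
merge 203/500 + 297/500 → 1
L = 1/5 + 367/1000 + 203/500 + 297/500 + 1 = 2567/1000 = 2.567 bits/symbol.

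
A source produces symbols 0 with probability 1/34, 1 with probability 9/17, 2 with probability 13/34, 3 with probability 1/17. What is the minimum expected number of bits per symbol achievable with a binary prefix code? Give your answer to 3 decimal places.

Repeatedly combine the two least-probable nodes; the expected code length is the sum of the merged weights.
merge 1/34 + 1/17 → 3/34
merge 3/34 + 13/34 → 8/17
merge 8/17 + 9/17 → 1
L = 3/34 + 8/17 + 1 = 53/34 ≈ 1.559 bits/symbol.

1.559 bits/symbol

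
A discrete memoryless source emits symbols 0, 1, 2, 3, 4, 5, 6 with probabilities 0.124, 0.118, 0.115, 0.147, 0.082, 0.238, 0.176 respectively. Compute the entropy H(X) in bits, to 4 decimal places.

H = −Σ pᵢ log₂ pᵢ.
−0.124·log₂(0.124) = 0.3734
−0.118·log₂(0.118) = 0.3638
−0.115·log₂(0.115) = 0.3588
−0.147·log₂(0.147) = 0.4066
−0.082·log₂(0.082) = 0.2959
−0.238·log₂(0.238) = 0.4929
−0.176·log₂(0.176) = 0.4411
Sum ≈ 2.7326 → 2.7326 bits.

2.7326 bits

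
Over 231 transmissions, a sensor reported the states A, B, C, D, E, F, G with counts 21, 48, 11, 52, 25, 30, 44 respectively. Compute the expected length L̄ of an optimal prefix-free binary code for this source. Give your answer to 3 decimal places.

Probabilities are the counts divided by 231.
Repeatedly combine the two least-probable nodes; the expected code length is the sum of the merged weights.
merge 1/21 + 1/11 → 32/231
merge 25/231 + 10/77 → 5/21
merge 32/231 + 4/21 → 76/231
merge 16/77 + 52/231 → 100/231
merge 5/21 + 76/231 → 131/231
merge 100/231 + 131/231 → 1
L = 32/231 + 5/21 + 76/231 + 100/231 + 131/231 + 1 = 625/231 ≈ 2.706 bits/symbol.

2.706 bits/symbol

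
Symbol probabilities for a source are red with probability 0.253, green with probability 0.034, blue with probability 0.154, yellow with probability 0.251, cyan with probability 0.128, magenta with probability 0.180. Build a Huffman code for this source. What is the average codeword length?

Repeatedly combine the two least-probable nodes; the expected code length is the sum of the merged weights.
merge 17/500 + 16/125 → 81/500
merge 77/500 + 81/500 → 79/250
merge 9/50 + 251/1000 → 431/1000
merge 253/1000 + 79/250 → 569/1000
merge 431/1000 + 569/1000 → 1
L = 81/500 + 79/250 + 431/1000 + 569/1000 + 1 = 1239/500 = 2.478 bits/symbol.

2.478 bits/symbol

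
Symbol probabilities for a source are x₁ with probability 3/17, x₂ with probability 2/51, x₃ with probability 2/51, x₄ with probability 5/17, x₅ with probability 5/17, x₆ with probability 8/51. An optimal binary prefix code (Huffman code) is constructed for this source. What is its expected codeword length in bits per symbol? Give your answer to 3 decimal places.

Repeatedly combine the two least-probable nodes; the expected code length is the sum of the merged weights.
merge 2/51 + 2/51 → 4/51
merge 4/51 + 8/51 → 4/17
merge 3/17 + 4/17 → 7/17
merge 5/17 + 5/17 → 10/17
merge 7/17 + 10/17 → 1
L = 4/51 + 4/17 + 7/17 + 10/17 + 1 = 118/51 ≈ 2.314 bits/symbol.

2.314 bits/symbol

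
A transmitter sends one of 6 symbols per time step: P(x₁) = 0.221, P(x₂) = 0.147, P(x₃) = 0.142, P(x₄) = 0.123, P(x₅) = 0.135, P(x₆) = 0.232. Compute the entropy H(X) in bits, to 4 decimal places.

2.5387 bits

H = −Σ pᵢ log₂ pᵢ.
−0.221·log₂(0.221) = 0.4813
−0.147·log₂(0.147) = 0.4066
−0.142·log₂(0.142) = 0.3999
−0.123·log₂(0.123) = 0.3719
−0.135·log₂(0.135) = 0.3900
−0.232·log₂(0.232) = 0.4890
Sum ≈ 2.5387 → 2.5387 bits.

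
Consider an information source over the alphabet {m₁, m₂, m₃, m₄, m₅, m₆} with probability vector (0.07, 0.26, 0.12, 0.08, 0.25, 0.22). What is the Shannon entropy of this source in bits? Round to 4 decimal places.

H = −Σ pᵢ log₂ pᵢ.
−0.07·log₂(0.07) = 0.2686
−0.26·log₂(0.26) = 0.5053
−0.12·log₂(0.12) = 0.3671
−0.08·log₂(0.08) = 0.2915
−0.25·log₂(0.25) = 0.5000
−0.22·log₂(0.22) = 0.4806
Sum ≈ 2.4130 → 2.4130 bits.

2.4130 bits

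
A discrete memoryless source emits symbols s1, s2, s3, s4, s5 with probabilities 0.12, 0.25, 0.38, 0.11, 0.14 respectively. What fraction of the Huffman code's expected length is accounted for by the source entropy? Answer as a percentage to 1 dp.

Entropy H = −Σ p log₂ p ≈ 2.1449 bits.
Huffman merges: 11/100+3/25→23/100; 7/50+23/100→37/100; 1/4+37/100→31/50; 19/50+31/50→1. L = 111/50 ≈ 2.2200.
Efficiency = H/L = 2.1449/2.2200 = 96.6%.

96.6%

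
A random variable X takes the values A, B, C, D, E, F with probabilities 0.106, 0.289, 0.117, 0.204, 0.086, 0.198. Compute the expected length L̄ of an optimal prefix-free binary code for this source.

Repeatedly combine the two least-probable nodes; the expected code length is the sum of the merged weights.
merge 43/500 + 53/500 → 24/125
merge 117/1000 + 24/125 → 309/1000
merge 99/500 + 51/250 → 201/500
merge 289/1000 + 309/1000 → 299/500
merge 201/500 + 299/500 → 1
L = 24/125 + 309/1000 + 201/500 + 299/500 + 1 = 2501/1000 = 2.501 bits/symbol.

2.501 bits/symbol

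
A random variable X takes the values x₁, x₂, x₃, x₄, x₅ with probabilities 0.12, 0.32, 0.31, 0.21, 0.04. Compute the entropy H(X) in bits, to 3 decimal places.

2.075 bits

H = −Σ pᵢ log₂ pᵢ.
−0.12·log₂(0.12) = 0.3671
−0.32·log₂(0.32) = 0.5260
−0.31·log₂(0.31) = 0.5238
−0.21·log₂(0.21) = 0.4728
−0.04·log₂(0.04) = 0.1858
Sum ≈ 2.0755 → 2.075 bits.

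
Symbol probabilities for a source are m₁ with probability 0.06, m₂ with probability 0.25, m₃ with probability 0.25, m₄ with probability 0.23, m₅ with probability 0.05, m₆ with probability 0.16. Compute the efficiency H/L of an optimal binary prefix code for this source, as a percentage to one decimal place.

99.6%

Entropy H = −Σ p log₂ p ≈ 2.3703 bits.
Huffman merges: 1/20+3/50→11/100; 11/100+4/25→27/100; 23/100+1/4→12/25; 1/4+27/100→13/25; 12/25+13/25→1. L = 119/50 ≈ 2.3800.
Efficiency = H/L = 2.3703/2.3800 = 99.6%.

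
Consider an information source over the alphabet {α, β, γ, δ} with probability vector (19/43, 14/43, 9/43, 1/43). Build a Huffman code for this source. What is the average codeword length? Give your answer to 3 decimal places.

1.791 bits/symbol

Repeatedly combine the two least-probable nodes; the expected code length is the sum of the merged weights.
merge 1/43 + 9/43 → 10/43
merge 10/43 + 14/43 → 24/43
merge 19/43 + 24/43 → 1
L = 10/43 + 24/43 + 1 = 77/43 ≈ 1.791 bits/symbol.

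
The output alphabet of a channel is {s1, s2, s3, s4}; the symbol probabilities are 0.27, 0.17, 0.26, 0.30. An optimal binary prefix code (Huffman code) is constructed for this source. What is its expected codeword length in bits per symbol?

2 bits/symbol

Repeatedly combine the two least-probable nodes; the expected code length is the sum of the merged weights.
merge 17/100 + 13/50 → 43/100
merge 27/100 + 3/10 → 57/100
merge 43/100 + 57/100 → 1
L = 43/100 + 57/100 + 1 = 2 bits/symbol.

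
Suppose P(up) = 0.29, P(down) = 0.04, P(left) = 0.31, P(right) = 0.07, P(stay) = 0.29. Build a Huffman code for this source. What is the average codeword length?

2.11 bits/symbol

Repeatedly combine the two least-probable nodes; the expected code length is the sum of the merged weights.
merge 1/25 + 7/100 → 11/100
merge 11/100 + 29/100 → 2/5
merge 29/100 + 31/100 → 3/5
merge 2/5 + 3/5 → 1
L = 11/100 + 2/5 + 3/5 + 1 = 211/100 = 2.11 bits/symbol.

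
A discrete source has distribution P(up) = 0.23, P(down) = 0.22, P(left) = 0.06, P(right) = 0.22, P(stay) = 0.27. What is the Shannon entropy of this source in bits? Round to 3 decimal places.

2.202 bits

H = −Σ pᵢ log₂ pᵢ.
−0.23·log₂(0.23) = 0.4877
−0.22·log₂(0.22) = 0.4806
−0.06·log₂(0.06) = 0.2435
−0.22·log₂(0.22) = 0.4806
−0.27·log₂(0.27) = 0.5100
Sum ≈ 2.2024 → 2.202 bits.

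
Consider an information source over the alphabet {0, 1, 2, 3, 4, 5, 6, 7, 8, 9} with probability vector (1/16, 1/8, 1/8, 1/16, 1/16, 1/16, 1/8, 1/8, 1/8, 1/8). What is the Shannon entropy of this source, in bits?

Each probability is a power of 1/2, so log₂(1/p) is an integer.
H = Σ p·log₂(1/p) = 1/16·4 + 1/8·3 + 1/8·3 + 1/16·4 + 1/16·4 + 1/16·4 + 1/8·3 + 1/8·3 + 1/8·3 + 1/8·3 = 3.25 bits.

3.25 bits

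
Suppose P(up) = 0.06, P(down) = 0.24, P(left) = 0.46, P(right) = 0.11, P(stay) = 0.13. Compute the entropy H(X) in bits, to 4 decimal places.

H = −Σ pᵢ log₂ pᵢ.
−0.06·log₂(0.06) = 0.2435
−0.24·log₂(0.24) = 0.4941
−0.46·log₂(0.46) = 0.5153
−0.11·log₂(0.11) = 0.3503
−0.13·log₂(0.13) = 0.3826
Sum ≈ 1.9859 → 1.9859 bits.

1.9859 bits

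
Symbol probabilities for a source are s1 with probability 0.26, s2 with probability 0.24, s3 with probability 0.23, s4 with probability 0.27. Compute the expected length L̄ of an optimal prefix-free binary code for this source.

2 bits/symbol

Repeatedly combine the two least-probable nodes; the expected code length is the sum of the merged weights.
merge 23/100 + 6/25 → 47/100
merge 13/50 + 27/100 → 53/100
merge 47/100 + 53/100 → 1
L = 47/100 + 53/100 + 1 = 2 bits/symbol.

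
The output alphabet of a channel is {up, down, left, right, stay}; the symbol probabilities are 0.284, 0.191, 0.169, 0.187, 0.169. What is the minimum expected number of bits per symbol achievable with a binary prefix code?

2.338 bits/symbol

Repeatedly combine the two least-probable nodes; the expected code length is the sum of the merged weights.
merge 169/1000 + 169/1000 → 169/500
merge 187/1000 + 191/1000 → 189/500
merge 71/250 + 169/500 → 311/500
merge 189/500 + 311/500 → 1
L = 169/500 + 189/500 + 311/500 + 1 = 1169/500 = 2.338 bits/symbol.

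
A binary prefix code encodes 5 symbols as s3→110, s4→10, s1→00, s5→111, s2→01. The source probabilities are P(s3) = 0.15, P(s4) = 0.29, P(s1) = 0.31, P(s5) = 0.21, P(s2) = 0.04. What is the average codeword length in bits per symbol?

L̄ = Σ pᵢ·ℓᵢ = 0.15·3 + 0.29·2 + 0.31·2 + 0.21·3 + 0.04·2 = 2.36 bits/symbol.

2.36 bits/symbol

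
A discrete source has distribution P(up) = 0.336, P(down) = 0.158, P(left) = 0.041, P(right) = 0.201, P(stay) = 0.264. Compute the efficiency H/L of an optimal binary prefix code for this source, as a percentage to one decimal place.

96.0%

Entropy H = −Σ p log₂ p ≈ 2.1107 bits.
Huffman merges: 41/1000+79/500→199/1000; 199/1000+201/1000→2/5; 33/125+42/125→3/5; 2/5+3/5→1. L = 2199/1000 ≈ 2.1990.
Efficiency = H/L = 2.1107/2.1990 = 96.0%.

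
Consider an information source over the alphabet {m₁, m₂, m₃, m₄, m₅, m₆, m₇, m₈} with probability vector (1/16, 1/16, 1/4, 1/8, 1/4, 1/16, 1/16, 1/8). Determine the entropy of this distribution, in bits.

2.75 bits

Each probability is a power of 1/2, so log₂(1/p) is an integer.
H = Σ p·log₂(1/p) = 1/16·4 + 1/16·4 + 1/4·2 + 1/8·3 + 1/4·2 + 1/16·4 + 1/16·4 + 1/8·3 = 2.75 bits.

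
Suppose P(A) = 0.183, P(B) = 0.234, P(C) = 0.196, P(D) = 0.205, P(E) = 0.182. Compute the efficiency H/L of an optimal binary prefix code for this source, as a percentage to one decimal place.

Entropy H = −Σ p log₂ p ≈ 2.3156 bits.
Huffman merges: 91/500+183/1000→73/200; 49/250+41/200→401/1000; 117/500+73/200→599/1000; 401/1000+599/1000→1. L = 473/200 ≈ 2.3650.
Efficiency = H/L = 2.3156/2.3650 = 97.9%.

97.9%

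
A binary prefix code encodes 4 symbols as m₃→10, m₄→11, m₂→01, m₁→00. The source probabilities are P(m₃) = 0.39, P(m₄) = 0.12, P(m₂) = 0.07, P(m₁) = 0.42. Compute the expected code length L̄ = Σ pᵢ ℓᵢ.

2 bits/symbol

L̄ = Σ pᵢ·ℓᵢ = 0.39·2 + 0.12·2 + 0.07·2 + 0.42·2 = 2 bits/symbol.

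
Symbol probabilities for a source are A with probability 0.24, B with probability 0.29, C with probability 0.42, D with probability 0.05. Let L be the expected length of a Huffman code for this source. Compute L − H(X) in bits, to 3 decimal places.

Entropy H = −Σ p log₂ p ≈ 1.7538 bits.
Huffman merges: 1/20+6/25→29/100; 29/100+29/100→29/50; 21/50+29/50→1. L = 187/100 ≈ 1.8700.
L − H = 1.8700 − 1.7538 = 0.116 bits.

0.116 bits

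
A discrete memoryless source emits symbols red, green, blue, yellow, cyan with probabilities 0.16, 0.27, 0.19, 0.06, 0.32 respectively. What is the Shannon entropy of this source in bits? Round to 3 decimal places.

H = −Σ pᵢ log₂ pᵢ.
−0.16·log₂(0.16) = 0.4230
−0.27·log₂(0.27) = 0.5100
−0.19·log₂(0.19) = 0.4552
−0.06·log₂(0.06) = 0.2435
−0.32·log₂(0.32) = 0.5260
Sum ≈ 2.1578 → 2.158 bits.

2.158 bits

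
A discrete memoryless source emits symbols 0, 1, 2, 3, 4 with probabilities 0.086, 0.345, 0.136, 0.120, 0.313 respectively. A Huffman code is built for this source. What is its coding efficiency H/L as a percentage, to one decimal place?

Entropy H = −Σ p log₂ p ≈ 2.1171 bits.
Huffman merges: 43/500+3/25→103/500; 17/125+103/500→171/500; 313/1000+171/500→131/200; 69/200+131/200→1. L = 2203/1000 ≈ 2.2030.
Efficiency = H/L = 2.1171/2.2030 = 96.1%.

96.1%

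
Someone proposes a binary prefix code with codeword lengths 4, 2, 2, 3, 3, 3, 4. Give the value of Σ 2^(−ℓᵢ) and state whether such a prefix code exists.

With common denominator 2^4 = 16: Σ 2^(−ℓᵢ) = 1/16 + 4/16 + 4/16 + 2/16 + 2/16 + 2/16 + 1/16 = 16/16 = 1.
Kraft's inequality requires Σ ≤ 1; here Σ = 1 ≤ 1, so such a prefix code exists.

1; yes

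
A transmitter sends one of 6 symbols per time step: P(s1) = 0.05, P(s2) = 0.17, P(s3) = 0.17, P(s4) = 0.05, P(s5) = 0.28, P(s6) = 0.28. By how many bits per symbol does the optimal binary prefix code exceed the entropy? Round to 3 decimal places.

0.040 bits

Entropy H = −Σ p log₂ p ≈ 2.3298 bits.
Huffman merges: 1/20+1/20→1/10; 1/10+17/100→27/100; 17/100+27/100→11/25; 7/25+7/25→14/25; 11/25+14/25→1. L = 237/100 ≈ 2.3700.
L − H = 2.3700 − 2.3298 = 0.040 bits.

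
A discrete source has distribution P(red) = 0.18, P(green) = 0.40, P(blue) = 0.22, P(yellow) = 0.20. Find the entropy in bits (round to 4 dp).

1.9190 bits

H = −Σ pᵢ log₂ pᵢ.
−0.18·log₂(0.18) = 0.4453
−0.40·log₂(0.40) = 0.5288
−0.22·log₂(0.22) = 0.4806
−0.20·log₂(0.20) = 0.4644
Sum ≈ 1.9190 → 1.9190 bits.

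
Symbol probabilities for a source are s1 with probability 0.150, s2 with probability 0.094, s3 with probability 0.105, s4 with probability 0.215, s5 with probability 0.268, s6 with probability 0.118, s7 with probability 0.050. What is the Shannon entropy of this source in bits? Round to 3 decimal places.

H = −Σ pᵢ log₂ pᵢ.
−0.150·log₂(0.150) = 0.4105
−0.094·log₂(0.094) = 0.3207
−0.105·log₂(0.105) = 0.3414
−0.215·log₂(0.215) = 0.4768
−0.268·log₂(0.268) = 0.5091
−0.118·log₂(0.118) = 0.3638
−0.050·log₂(0.050) = 0.2161
Sum ≈ 2.6384 → 2.638 bits.

2.638 bits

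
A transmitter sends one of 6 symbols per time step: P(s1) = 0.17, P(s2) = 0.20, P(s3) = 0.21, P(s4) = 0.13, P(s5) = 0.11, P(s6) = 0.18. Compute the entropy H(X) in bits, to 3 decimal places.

H = −Σ pᵢ log₂ pᵢ.
−0.17·log₂(0.17) = 0.4346
−0.20·log₂(0.20) = 0.4644
−0.21·log₂(0.21) = 0.4728
−0.13·log₂(0.13) = 0.3826
−0.11·log₂(0.11) = 0.3503
−0.18·log₂(0.18) = 0.4453
Sum ≈ 2.5500 → 2.550 bits.

2.550 bits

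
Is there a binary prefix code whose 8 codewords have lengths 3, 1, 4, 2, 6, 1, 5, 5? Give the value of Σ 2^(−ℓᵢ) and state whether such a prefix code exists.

With common denominator 2^6 = 64: Σ 2^(−ℓᵢ) = 8/64 + 32/64 + 4/64 + 16/64 + 1/64 + 32/64 + 2/64 + 2/64 = 97/64 = 1.515625.
Kraft's inequality requires Σ ≤ 1; here Σ = 1.515625 > 1, so no such prefix code exists.

1.515625; no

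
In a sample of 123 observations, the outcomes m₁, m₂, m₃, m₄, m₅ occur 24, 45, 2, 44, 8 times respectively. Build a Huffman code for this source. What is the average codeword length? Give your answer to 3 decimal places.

1.992 bits/symbol

Probabilities are the counts divided by 123.
Repeatedly combine the two least-probable nodes; the expected code length is the sum of the merged weights.
merge 2/123 + 8/123 → 10/123
merge 10/123 + 8/41 → 34/123
merge 34/123 + 44/123 → 26/41
merge 15/41 + 26/41 → 1
L = 10/123 + 34/123 + 26/41 + 1 = 245/123 ≈ 1.992 bits/symbol.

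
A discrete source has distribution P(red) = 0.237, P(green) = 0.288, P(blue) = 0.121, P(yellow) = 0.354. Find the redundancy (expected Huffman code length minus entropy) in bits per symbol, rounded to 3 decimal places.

Entropy H = −Σ p log₂ p ≈ 1.9085 bits.
Huffman merges: 121/1000+237/1000→179/500; 36/125+177/500→321/500; 179/500+321/500→1. L = 2 ≈ 2.0000.
L − H = 2.0000 − 1.9085 = 0.092 bits.

0.092 bits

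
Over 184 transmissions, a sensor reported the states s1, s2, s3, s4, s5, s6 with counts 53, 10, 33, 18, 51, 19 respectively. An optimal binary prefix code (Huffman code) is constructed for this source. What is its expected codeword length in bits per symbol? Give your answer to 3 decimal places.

2.408 bits/symbol

Probabilities are the counts divided by 184.
Repeatedly combine the two least-probable nodes; the expected code length is the sum of the merged weights.
merge 5/92 + 9/92 → 7/46
merge 19/184 + 7/46 → 47/184
merge 33/184 + 47/184 → 10/23
merge 51/184 + 53/184 → 13/23
merge 10/23 + 13/23 → 1
L = 7/46 + 47/184 + 10/23 + 13/23 + 1 = 443/184 ≈ 2.408 bits/symbol.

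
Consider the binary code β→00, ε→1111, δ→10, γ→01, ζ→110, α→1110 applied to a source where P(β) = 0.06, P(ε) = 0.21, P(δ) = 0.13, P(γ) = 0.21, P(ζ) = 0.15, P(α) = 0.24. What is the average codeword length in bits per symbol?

3.05 bits/symbol

L̄ = Σ pᵢ·ℓᵢ = 0.06·2 + 0.21·4 + 0.13·2 + 0.21·2 + 0.15·3 + 0.24·4 = 3.05 bits/symbol.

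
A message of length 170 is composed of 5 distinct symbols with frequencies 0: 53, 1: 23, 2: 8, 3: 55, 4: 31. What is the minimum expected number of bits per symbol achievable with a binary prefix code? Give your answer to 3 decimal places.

Probabilities are the counts divided by 170.
Repeatedly combine the two least-probable nodes; the expected code length is the sum of the merged weights.
merge 4/85 + 23/170 → 31/170
merge 31/170 + 31/170 → 31/85
merge 53/170 + 11/34 → 54/85
merge 31/85 + 54/85 → 1
L = 31/170 + 31/85 + 54/85 + 1 = 371/170 ≈ 2.182 bits/symbol.

2.182 bits/symbol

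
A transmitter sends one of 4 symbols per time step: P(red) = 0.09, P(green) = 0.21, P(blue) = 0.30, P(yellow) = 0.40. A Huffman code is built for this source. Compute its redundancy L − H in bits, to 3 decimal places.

Entropy H = −Σ p log₂ p ≈ 1.8353 bits.
Huffman merges: 9/100+21/100→3/10; 3/10+3/10→3/5; 2/5+3/5→1. L = 19/10 ≈ 1.9000.
L − H = 1.9000 − 1.8353 = 0.065 bits.

0.065 bits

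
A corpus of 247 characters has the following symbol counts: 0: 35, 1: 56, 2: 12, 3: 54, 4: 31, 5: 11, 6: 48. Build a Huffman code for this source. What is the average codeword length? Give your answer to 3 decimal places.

2.648 bits/symbol

Probabilities are the counts divided by 247.
Repeatedly combine the two least-probable nodes; the expected code length is the sum of the merged weights.
merge 11/247 + 12/247 → 23/247
merge 23/247 + 31/247 → 54/247
merge 35/247 + 48/247 → 83/247
merge 54/247 + 54/247 → 108/247
merge 56/247 + 83/247 → 139/247
merge 108/247 + 139/247 → 1
L = 23/247 + 54/247 + 83/247 + 108/247 + 139/247 + 1 = 654/247 ≈ 2.648 bits/symbol.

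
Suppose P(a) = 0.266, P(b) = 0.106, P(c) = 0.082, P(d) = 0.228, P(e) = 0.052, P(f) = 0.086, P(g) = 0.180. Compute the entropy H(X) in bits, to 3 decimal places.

H = −Σ pᵢ log₂ pᵢ.
−0.266·log₂(0.266) = 0.5082
−0.106·log₂(0.106) = 0.3432
−0.082·log₂(0.082) = 0.2959
−0.228·log₂(0.228) = 0.4863
−0.052·log₂(0.052) = 0.2218
−0.086·log₂(0.086) = 0.3044
−0.180·log₂(0.180) = 0.4453
Sum ≈ 2.6051 → 2.605 bits.

2.605 bits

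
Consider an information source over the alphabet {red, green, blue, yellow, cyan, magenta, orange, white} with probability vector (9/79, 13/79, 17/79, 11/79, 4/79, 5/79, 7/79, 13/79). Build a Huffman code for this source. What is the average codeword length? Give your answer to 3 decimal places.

2.899 bits/symbol

Repeatedly combine the two least-probable nodes; the expected code length is the sum of the merged weights.
merge 4/79 + 5/79 → 9/79
merge 7/79 + 9/79 → 16/79
merge 9/79 + 11/79 → 20/79
merge 13/79 + 13/79 → 26/79
merge 16/79 + 17/79 → 33/79
merge 20/79 + 26/79 → 46/79
merge 33/79 + 46/79 → 1
L = 9/79 + 16/79 + 20/79 + 26/79 + 33/79 + 46/79 + 1 = 229/79 ≈ 2.899 bits/symbol.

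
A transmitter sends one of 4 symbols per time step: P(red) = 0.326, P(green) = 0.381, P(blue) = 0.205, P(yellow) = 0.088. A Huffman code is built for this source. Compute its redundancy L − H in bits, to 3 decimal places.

0.077 bits

Entropy H = −Σ p log₂ p ≈ 1.8348 bits.
Huffman merges: 11/125+41/200→293/1000; 293/1000+163/500→619/1000; 381/1000+619/1000→1. L = 239/125 ≈ 1.9120.
L − H = 1.9120 − 1.8348 = 0.077 bits.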